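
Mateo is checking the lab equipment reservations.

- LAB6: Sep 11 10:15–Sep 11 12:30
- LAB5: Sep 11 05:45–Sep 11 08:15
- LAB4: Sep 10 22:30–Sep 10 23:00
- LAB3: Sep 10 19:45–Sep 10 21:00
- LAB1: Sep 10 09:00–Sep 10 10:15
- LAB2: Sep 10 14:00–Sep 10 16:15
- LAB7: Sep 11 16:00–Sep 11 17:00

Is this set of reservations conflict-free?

Yes

Two intervals overlap when each starts before the other ends.
Sorted by start: LAB1, LAB2, LAB3, LAB4, LAB5, LAB6, LAB7.
LAB2 starts after LAB1 ends, so nothing later overlaps LAB1 either.
LAB3 starts after LAB2 ends, so nothing later overlaps LAB2 either.
LAB4 starts after LAB3 ends, so nothing later overlaps LAB3 either.
LAB5 starts after LAB4 ends, so nothing later overlaps LAB4 either.
LAB6 starts after LAB5 ends, so nothing later overlaps LAB5 either.
LAB7 starts after LAB6 ends.
Every pair is clear; the schedule has no overlaps.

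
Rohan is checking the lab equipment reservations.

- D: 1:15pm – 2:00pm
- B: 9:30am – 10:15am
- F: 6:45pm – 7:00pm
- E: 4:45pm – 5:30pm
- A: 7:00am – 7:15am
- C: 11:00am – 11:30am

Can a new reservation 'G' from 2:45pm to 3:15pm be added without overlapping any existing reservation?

Yes — the slot is free

A: ends 7:15am at or before G starts 2:45pm → clear.
B: ends 10:15am at or before G starts 2:45pm → clear.
C: ends 11:30am at or before G starts 2:45pm → clear.
D: ends 2:00pm at or before G starts 2:45pm → clear.
E: starts 4:45pm at or after G ends 3:15pm → clear.
F: starts 6:45pm at or after G ends 3:15pm → clear.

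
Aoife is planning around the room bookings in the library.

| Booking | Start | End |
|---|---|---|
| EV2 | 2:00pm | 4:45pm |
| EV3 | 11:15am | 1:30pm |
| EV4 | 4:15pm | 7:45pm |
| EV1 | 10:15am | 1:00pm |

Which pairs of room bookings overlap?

Sorted by start: EV1, EV3, EV2, EV4.
EV3 starts before EV1 ends → EV1 and EV3 overlap.
EV2 starts after EV1 ends, so nothing later overlaps EV1 either.
EV2 starts after EV3 ends, so nothing later overlaps EV3 either.
EV4 starts before EV2 ends → EV2 and EV4 overlap.

EV1 & EV3, EV2 & EV4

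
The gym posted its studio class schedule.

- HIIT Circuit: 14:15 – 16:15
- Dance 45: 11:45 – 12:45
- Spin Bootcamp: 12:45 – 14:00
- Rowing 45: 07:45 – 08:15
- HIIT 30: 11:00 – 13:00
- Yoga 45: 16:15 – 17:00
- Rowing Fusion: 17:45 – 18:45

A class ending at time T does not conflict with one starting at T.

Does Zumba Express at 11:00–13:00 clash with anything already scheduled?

Yes — it overlaps Dance 45, HIIT 30, Spin Bootcamp

Rowing 45: ends 08:15 at or before Zumba Express starts 11:00 → clear.
HIIT 30: starts 11:00 before Zumba Express ends 13:00, and ends 13:00 after Zumba Express starts 11:00 → overlap.
Dance 45: starts 11:45 before Zumba Express ends 13:00, and ends 12:45 after Zumba Express starts 11:00 → overlap.
Spin Bootcamp: starts 12:45 before Zumba Express ends 13:00, and ends 14:00 after Zumba Express starts 11:00 → overlap.
HIIT Circuit: starts 14:15 at or after Zumba Express ends 13:00 → clear.
Yoga 45: starts 16:15 at or after Zumba Express ends 13:00 → clear.
Rowing Fusion: starts 17:45 at or after Zumba Express ends 13:00 → clear.
Zumba Express overlaps HIIT 30, Dance 45, Spin Bootcamp.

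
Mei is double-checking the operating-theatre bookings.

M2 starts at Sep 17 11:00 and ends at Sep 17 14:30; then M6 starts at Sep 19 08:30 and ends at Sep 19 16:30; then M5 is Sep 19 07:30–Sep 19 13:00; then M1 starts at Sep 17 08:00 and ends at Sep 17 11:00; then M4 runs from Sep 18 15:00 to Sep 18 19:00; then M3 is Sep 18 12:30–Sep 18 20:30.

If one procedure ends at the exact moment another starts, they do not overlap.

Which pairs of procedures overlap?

Sorted by start: M1, M2, M3, M4, M5, M6.
M2 starts exactly when M1 ends (back-to-back, no overlap); M1 is clear from here.
M3 starts after M2 ends; M2 is clear from here.
M4 starts before M3 ends → M3 and M4 overlap.
M5 starts after M3 ends; M3 is clear from here.
M5 starts after M4 ends; M4 is clear from here.
M6 starts before M5 ends → M5 and M6 overlap.

M3 & M4, M5 & M6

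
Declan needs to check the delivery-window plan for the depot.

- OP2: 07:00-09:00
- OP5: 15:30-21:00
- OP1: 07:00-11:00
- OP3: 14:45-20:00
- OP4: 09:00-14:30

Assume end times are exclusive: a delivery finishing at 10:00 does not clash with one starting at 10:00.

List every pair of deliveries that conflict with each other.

Check each pair: they overlap iff neither finishes before the other starts.
Sorted by start: OP1, OP2, OP4, OP3, OP5.
OP2 starts before OP1 ends → OP1 and OP2 overlap.
OP4 starts before OP1 ends → OP1 and OP4 overlap.
OP3 starts after OP1 ends, so nothing later overlaps OP1 either.
OP4 starts exactly when OP2 ends (back-to-back, no overlap), so nothing later overlaps OP2 either.
OP3 starts after OP4 ends, so nothing later overlaps OP4 either.
OP5 starts before OP3 ends → OP3 and OP5 overlap.

OP1 & OP2, OP1 & OP4, OP3 & OP5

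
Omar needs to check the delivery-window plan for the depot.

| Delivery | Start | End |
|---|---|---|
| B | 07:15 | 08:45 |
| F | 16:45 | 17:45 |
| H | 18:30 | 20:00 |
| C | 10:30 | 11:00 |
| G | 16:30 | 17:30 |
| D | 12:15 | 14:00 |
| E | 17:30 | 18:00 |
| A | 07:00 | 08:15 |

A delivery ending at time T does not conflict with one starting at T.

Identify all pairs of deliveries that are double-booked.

A & B, E & F, F & G

Sorted by start: A, B, C, D, G, F, E, H.
B starts before A ends → A and B overlap.
C starts after A ends, so nothing later overlaps A either.
C starts after B ends, so nothing later overlaps B either.
D starts after C ends, so nothing later overlaps C either.
G starts after D ends, so nothing later overlaps D either.
F starts before G ends → G and F overlap.
E starts exactly when G ends (back-to-back, no overlap), so nothing later overlaps G either.
E starts before F ends → F and E overlap.
H starts after F ends.
H starts after E ends.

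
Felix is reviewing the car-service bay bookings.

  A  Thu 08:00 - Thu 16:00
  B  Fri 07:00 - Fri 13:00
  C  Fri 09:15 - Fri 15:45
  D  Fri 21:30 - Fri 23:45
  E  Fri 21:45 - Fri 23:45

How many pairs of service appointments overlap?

Sorted by start: A, B, C, D, E.
B starts after A ends, so nothing later overlaps A either.
C starts before B ends → B and C overlap.
D starts after B ends, so nothing later overlaps B either.
D starts after C ends, so nothing later overlaps C either.
E starts before D ends → D and E overlap.
Overlapping pairs: B & C, D & E — 2 in total.

2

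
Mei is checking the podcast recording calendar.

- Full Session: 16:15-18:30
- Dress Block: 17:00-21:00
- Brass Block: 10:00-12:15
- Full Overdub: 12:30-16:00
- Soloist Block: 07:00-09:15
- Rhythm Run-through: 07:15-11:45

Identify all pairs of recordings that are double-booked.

Brass Block & Rhythm Run-through, Dress Block & Full Session, Rhythm Run-through & Soloist Block

Sorted by start: Soloist Block, Rhythm Run-through, Brass Block, Full Overdub, Full Session, Dress Block.
Rhythm Run-through starts before Soloist Block ends → Soloist Block and Rhythm Run-through overlap.
Brass Block starts after Soloist Block ends, so nothing later overlaps Soloist Block either.
Brass Block starts before Rhythm Run-through ends → Rhythm Run-through and Brass Block overlap.
Full Overdub starts after Rhythm Run-through ends, so nothing later overlaps Rhythm Run-through either.
Full Overdub starts after Brass Block ends, so nothing later overlaps Brass Block either.
Full Session starts after Full Overdub ends, so nothing later overlaps Full Overdub either.
Dress Block starts before Full Session ends → Full Session and Dress Block overlap.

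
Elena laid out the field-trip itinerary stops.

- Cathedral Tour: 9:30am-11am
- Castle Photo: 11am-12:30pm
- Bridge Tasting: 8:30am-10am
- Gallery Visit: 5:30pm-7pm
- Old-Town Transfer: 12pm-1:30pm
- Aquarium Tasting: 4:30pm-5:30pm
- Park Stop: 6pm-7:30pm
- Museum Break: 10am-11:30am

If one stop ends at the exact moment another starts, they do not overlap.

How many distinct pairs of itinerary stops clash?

Check each pair: they overlap iff neither finishes before the other starts.
Sorted by start: Bridge Tasting, Cathedral Tour, Museum Break, Castle Photo, Old-Town Transfer, Aquarium Tasting, Gallery Visit, Park Stop.
Cathedral Tour starts before Bridge Tasting ends → Bridge Tasting and Cathedral Tour overlap.
Museum Break starts exactly when Bridge Tasting ends (back-to-back, no overlap), so Bridge Tasting has no further overlaps.
Museum Break starts before Cathedral Tour ends → Cathedral Tour and Museum Break overlap.
Castle Photo starts exactly when Cathedral Tour ends (back-to-back, no overlap), so Cathedral Tour has no further overlaps.
Castle Photo starts before Museum Break ends → Museum Break and Castle Photo overlap.
Old-Town Transfer starts after Museum Break ends, so Museum Break has no further overlaps.
Old-Town Transfer starts before Castle Photo ends → Castle Photo and Old-Town Transfer overlap.
Aquarium Tasting starts after Castle Photo ends, so Castle Photo has no further overlaps.
Aquarium Tasting starts after Old-Town Transfer ends, so Old-Town Transfer has no further overlaps.
Gallery Visit starts exactly when Aquarium Tasting ends (back-to-back, no overlap), so Aquarium Tasting has no further overlaps.
Park Stop starts before Gallery Visit ends → Gallery Visit and Park Stop overlap.
Overlapping pairs: Bridge Tasting & Cathedral Tour, Castle Photo & Museum Break, Castle Photo & Old-Town Transfer, Cathedral Tour & Museum Break, Gallery Visit & Park Stop — 5 in total.

5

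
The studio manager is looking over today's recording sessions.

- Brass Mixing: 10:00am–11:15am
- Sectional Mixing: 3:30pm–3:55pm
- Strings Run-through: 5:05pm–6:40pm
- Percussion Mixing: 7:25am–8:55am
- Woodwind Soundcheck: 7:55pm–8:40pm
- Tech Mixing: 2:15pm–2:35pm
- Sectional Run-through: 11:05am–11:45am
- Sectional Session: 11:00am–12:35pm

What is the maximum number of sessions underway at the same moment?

3

Sweep the timeline, counting +1 at each start and −1 at each end (ends before starts at a tie):
7:25am start Percussion Mixing → 1
8:55am end Percussion Mixing → 0
10:00am start Brass Mixing → 1
11:00am start Sectional Session → 2
11:05am start Sectional Run-through → 3
11:15am end Brass Mixing → 2
11:45am end Sectional Run-through → 1
12:35pm end Sectional Session → 0
2:15pm start Tech Mixing → 1
2:35pm end Tech Mixing → 0
3:30pm start Sectional Mixing → 1
3:55pm end Sectional Mixing → 0
5:05pm start Strings Run-through → 1
6:40pm end Strings Run-through → 0
7:55pm start Woodwind Soundcheck → 1
8:40pm end Woodwind Soundcheck → 0
Peak is 3, at 11:05am (Brass Mixing, Sectional Run-through, Sectional Session).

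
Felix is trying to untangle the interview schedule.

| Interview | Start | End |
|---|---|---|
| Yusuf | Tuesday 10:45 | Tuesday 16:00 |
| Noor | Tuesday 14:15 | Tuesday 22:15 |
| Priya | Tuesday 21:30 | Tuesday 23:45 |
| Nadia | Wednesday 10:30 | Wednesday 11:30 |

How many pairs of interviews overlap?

2

Sorted by start: Yusuf, Noor, Priya, Nadia.
Noor starts before Yusuf ends → Yusuf and Noor overlap.
Priya starts after Yusuf ends, so nothing later overlaps Yusuf either.
Priya starts before Noor ends → Noor and Priya overlap.
Nadia starts after Noor ends.
Nadia starts after Priya ends.
Overlapping pairs: Noor & Priya, Noor & Yusuf — 2 in total.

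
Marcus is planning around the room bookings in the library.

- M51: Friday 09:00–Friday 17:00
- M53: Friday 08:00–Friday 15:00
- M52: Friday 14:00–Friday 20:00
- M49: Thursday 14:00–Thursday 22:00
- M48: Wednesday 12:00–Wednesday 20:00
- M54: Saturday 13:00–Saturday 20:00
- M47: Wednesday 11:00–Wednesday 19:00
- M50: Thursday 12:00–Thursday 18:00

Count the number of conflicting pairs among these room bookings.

5

Sorted by start: M47, M48, M50, M49, M53, M51, M52, M54.
M48 starts before M47 ends → M47 and M48 overlap.
M50 starts after M47 ends — done with M47.
M50 starts after M48 ends — done with M48.
M49 starts before M50 ends → M50 and M49 overlap.
M53 starts after M50 ends — done with M50.
M53 starts after M49 ends — done with M49.
M51 starts before M53 ends → M53 and M51 overlap.
M52 starts before M53 ends → M53 and M52 overlap.
M54 starts after M53 ends.
M52 starts before M51 ends → M51 and M52 overlap.
M54 starts after M51 ends.
M54 starts after M52 ends.
Overlapping pairs: M47 & M48, M49 & M50, M51 & M52, M51 & M53, M52 & M53 — 5 in total.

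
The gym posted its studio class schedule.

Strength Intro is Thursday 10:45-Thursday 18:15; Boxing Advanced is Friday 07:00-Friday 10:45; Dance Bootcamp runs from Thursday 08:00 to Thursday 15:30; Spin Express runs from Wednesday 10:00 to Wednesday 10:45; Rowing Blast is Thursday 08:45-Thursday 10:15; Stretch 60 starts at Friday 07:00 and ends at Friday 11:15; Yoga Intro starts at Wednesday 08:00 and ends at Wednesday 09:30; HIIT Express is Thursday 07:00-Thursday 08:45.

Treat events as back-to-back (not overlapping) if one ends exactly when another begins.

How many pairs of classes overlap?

4

Two intervals overlap when each starts before the other ends.
Sorted by start: Yoga Intro, Spin Express, HIIT Express, Dance Bootcamp, Rowing Blast, Strength Intro, Stretch 60, Boxing Advanced.
Spin Express starts after Yoga Intro ends — done with Yoga Intro.
HIIT Express starts after Spin Express ends — done with Spin Express.
Dance Bootcamp starts before HIIT Express ends → HIIT Express and Dance Bootcamp overlap.
Rowing Blast starts exactly when HIIT Express ends (back-to-back, no overlap) — done with HIIT Express.
Rowing Blast starts before Dance Bootcamp ends → Dance Bootcamp and Rowing Blast overlap.
Strength Intro starts before Dance Bootcamp ends → Dance Bootcamp and Strength Intro overlap.
Stretch 60 starts after Dance Bootcamp ends — done with Dance Bootcamp.
Strength Intro starts after Rowing Blast ends — done with Rowing Blast.
Stretch 60 starts after Strength Intro ends — done with Strength Intro.
Boxing Advanced starts before Stretch 60 ends → Stretch 60 and Boxing Advanced overlap.
Overlapping pairs: Boxing Advanced & Stretch 60, Dance Bootcamp & HIIT Express, Dance Bootcamp & Rowing Blast, Dance Bootcamp & Strength Intro — 4 in total.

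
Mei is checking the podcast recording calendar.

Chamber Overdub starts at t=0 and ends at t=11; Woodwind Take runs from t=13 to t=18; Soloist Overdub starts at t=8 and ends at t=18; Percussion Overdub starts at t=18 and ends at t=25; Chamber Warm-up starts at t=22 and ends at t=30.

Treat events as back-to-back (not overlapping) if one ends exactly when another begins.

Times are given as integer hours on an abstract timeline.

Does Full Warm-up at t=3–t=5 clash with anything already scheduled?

Chamber Overdub: starts t=0 before Full Warm-up ends t=5, and ends t=11 after Full Warm-up starts t=3 → overlap.
Soloist Overdub: starts t=8 at or after Full Warm-up ends t=5 → clear.
Woodwind Take: starts t=13 at or after Full Warm-up ends t=5 → clear.
Percussion Overdub: starts t=18 at or after Full Warm-up ends t=5 → clear.
Chamber Warm-up: starts t=22 at or after Full Warm-up ends t=5 → clear.
Full Warm-up overlaps Chamber Overdub.

Yes — it overlaps Chamber Overdub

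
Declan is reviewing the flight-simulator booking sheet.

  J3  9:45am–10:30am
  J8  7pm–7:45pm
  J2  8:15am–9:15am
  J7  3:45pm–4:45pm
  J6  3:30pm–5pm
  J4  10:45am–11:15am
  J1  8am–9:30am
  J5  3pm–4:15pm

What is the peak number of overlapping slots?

3

Sweep the timeline, counting +1 at each start and −1 at each end (ends before starts at a tie):
8am start J1 → 1
8:15am start J2 → 2
9:15am end J2 → 1
9:30am end J1 → 0
9:45am start J3 → 1
10:30am end J3 → 0
10:45am start J4 → 1
11:15am end J4 → 0
3pm start J5 → 1
3:30pm start J6 → 2
3:45pm start J7 → 3
4:15pm end J5 → 2
4:45pm end J7 → 1
5pm end J6 → 0
7pm start J8 → 1
7:45pm end J8 → 0
Peak is 3, at 3:45pm (J5, J6, J7).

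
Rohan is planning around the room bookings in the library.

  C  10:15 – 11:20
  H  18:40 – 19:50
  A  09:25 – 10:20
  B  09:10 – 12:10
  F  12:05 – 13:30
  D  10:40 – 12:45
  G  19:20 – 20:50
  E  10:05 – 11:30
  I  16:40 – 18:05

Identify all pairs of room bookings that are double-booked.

Sorted by start: B, A, E, C, D, F, I, H, G.
A starts before B ends → B and A overlap.
E starts before B ends → B and E overlap.
C starts before B ends → B and C overlap.
D starts before B ends → B and D overlap.
F starts before B ends → B and F overlap.
I starts after B ends — done with B.
E starts before A ends → A and E overlap.
C starts before A ends → A and C overlap.
D starts after A ends — done with A.
C starts before E ends → E and C overlap.
D starts before E ends → E and D overlap.
F starts after E ends — done with E.
D starts before C ends → C and D overlap.
F starts after C ends — done with C.
F starts before D ends → D and F overlap.
I starts after D ends — done with D.
I starts after F ends — done with F.
H starts after I ends — done with I.
G starts before H ends → H and G overlap.

A & B, A & C, A & E, B & C, B & D, B & E, B & F, C & D, C & E, D & E, D & F, G & H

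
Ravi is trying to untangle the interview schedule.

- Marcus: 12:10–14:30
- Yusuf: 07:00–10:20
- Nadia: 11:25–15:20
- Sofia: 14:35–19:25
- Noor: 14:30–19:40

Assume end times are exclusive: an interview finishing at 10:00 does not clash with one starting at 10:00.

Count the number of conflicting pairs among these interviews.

Sorted by start: Yusuf, Nadia, Marcus, Noor, Sofia.
Nadia starts after Yusuf ends, so Yusuf has no further overlaps.
Marcus starts before Nadia ends → Nadia and Marcus overlap.
Noor starts before Nadia ends → Nadia and Noor overlap.
Sofia starts before Nadia ends → Nadia and Sofia overlap.
Noor starts exactly when Marcus ends (back-to-back, no overlap), so Marcus has no further overlaps.
Sofia starts before Noor ends → Noor and Sofia overlap.
Overlapping pairs: Marcus & Nadia, Nadia & Noor, Nadia & Sofia, Noor & Sofia — 4 in total.

4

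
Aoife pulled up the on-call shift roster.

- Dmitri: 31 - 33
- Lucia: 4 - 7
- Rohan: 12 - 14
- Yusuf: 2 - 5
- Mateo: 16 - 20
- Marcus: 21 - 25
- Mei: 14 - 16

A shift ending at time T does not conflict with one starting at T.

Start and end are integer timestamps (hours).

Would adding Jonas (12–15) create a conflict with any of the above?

Yusuf: ends 5 at or before Jonas starts 12 → clear.
Lucia: ends 7 at or before Jonas starts 12 → clear.
Rohan: starts 12 before Jonas ends 15, and ends 14 after Jonas starts 12 → overlap.
Mei: starts 14 before Jonas ends 15, and ends 16 after Jonas starts 12 → overlap.
Mateo: starts 16 at or after Jonas ends 15 → clear.
Marcus: starts 21 at or after Jonas ends 15 → clear.
Dmitri: starts 31 at or after Jonas ends 15 → clear.
Jonas overlaps Rohan, Mei.

Yes — it overlaps Mei, Rohan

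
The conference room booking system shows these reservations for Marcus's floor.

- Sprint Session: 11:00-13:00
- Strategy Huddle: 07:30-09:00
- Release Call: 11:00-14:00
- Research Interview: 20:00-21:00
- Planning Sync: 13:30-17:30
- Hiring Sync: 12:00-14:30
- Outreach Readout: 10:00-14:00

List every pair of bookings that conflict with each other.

Hiring Sync & Outreach Readout, Hiring Sync & Planning Sync, Hiring Sync & Release Call, Hiring Sync & Sprint Session, Outreach Readout & Planning Sync, Outreach Readout & Release Call, Outreach Readout & Sprint Session, Planning Sync & Release Call, Release Call & Sprint Session

Sorted by start: Strategy Huddle, Outreach Readout, Sprint Session, Release Call, Hiring Sync, Planning Sync, Research Interview.
Outreach Readout starts after Strategy Huddle ends, so nothing later overlaps Strategy Huddle either.
Sprint Session starts before Outreach Readout ends → Outreach Readout and Sprint Session overlap.
Release Call starts before Outreach Readout ends → Outreach Readout and Release Call overlap.
Hiring Sync starts before Outreach Readout ends → Outreach Readout and Hiring Sync overlap.
Planning Sync starts before Outreach Readout ends → Outreach Readout and Planning Sync overlap.
Research Interview starts after Outreach Readout ends.
Release Call starts before Sprint Session ends → Sprint Session and Release Call overlap.
Hiring Sync starts before Sprint Session ends → Sprint Session and Hiring Sync overlap.
Planning Sync starts after Sprint Session ends, so nothing later overlaps Sprint Session either.
Hiring Sync starts before Release Call ends → Release Call and Hiring Sync overlap.
Planning Sync starts before Release Call ends → Release Call and Planning Sync overlap.
Research Interview starts after Release Call ends.
Planning Sync starts before Hiring Sync ends → Hiring Sync and Planning Sync overlap.
Research Interview starts after Hiring Sync ends.
Research Interview starts after Planning Sync ends.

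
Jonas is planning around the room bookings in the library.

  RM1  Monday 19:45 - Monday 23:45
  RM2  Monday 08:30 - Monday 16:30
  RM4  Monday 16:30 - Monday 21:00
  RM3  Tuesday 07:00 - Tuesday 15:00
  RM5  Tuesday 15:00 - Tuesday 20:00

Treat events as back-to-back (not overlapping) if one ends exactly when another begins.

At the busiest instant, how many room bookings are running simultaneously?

Sort all start/end points and keep a running count:
Monday 08:30 start RM2 → 1
Monday 16:30 end RM2 → 0
Monday 16:30 start RM4 → 1
Monday 19:45 start RM1 → 2
Monday 21:00 end RM4 → 1
Monday 23:45 end RM1 → 0
Tuesday 07:00 start RM3 → 1
Tuesday 15:00 end RM3 → 0
Tuesday 15:00 start RM5 → 1
Tuesday 20:00 end RM5 → 0
Peak is 2, at Monday 19:45 (RM1, RM4).

2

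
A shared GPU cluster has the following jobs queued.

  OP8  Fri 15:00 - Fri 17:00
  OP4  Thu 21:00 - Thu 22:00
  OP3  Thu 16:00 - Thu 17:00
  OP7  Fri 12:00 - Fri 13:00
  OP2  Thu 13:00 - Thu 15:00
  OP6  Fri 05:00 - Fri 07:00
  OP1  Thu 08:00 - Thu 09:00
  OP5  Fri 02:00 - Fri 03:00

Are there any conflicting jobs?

No

Check each pair: they overlap iff neither finishes before the other starts.
Sorted by start: OP1, OP2, OP3, OP4, OP5, OP6, OP7, OP8.
OP2 starts after OP1 ends — done with OP1.
OP3 starts after OP2 ends — done with OP2.
OP4 starts after OP3 ends — done with OP3.
OP5 starts after OP4 ends — done with OP4.
OP6 starts after OP5 ends — done with OP5.
OP7 starts after OP6 ends — done with OP6.
OP8 starts after OP7 ends.
Every pair is clear; the schedule has no overlaps.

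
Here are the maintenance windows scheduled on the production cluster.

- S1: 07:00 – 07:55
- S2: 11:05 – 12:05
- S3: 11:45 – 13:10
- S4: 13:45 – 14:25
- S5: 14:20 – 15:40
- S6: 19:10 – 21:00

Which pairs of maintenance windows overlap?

S2 & S3, S4 & S5

Two intervals overlap when each starts before the other ends.
Sorted by start: S1, S2, S3, S4, S5, S6.
S2 starts after S1 ends — done with S1.
S3 starts before S2 ends → S2 and S3 overlap.
S4 starts after S2 ends — done with S2.
S4 starts after S3 ends — done with S3.
S5 starts before S4 ends → S4 and S5 overlap.
S6 starts after S4 ends.
S6 starts after S5 ends.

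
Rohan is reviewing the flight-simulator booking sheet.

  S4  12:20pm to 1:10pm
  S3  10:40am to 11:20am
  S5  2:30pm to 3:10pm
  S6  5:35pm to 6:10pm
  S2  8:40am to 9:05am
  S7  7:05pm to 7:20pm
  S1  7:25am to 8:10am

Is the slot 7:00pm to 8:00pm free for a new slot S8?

No — it overlaps S7

S1: ends 8:10am at or before S8 starts 7:00pm → clear.
S2: ends 9:05am at or before S8 starts 7:00pm → clear.
S3: ends 11:20am at or before S8 starts 7:00pm → clear.
S4: ends 1:10pm at or before S8 starts 7:00pm → clear.
S5: ends 3:10pm at or before S8 starts 7:00pm → clear.
S6: ends 6:10pm at or before S8 starts 7:00pm → clear.
S7: starts 7:05pm before S8 ends 8:00pm, and ends 7:20pm after S8 starts 7:00pm → overlap.
S8 overlaps S7.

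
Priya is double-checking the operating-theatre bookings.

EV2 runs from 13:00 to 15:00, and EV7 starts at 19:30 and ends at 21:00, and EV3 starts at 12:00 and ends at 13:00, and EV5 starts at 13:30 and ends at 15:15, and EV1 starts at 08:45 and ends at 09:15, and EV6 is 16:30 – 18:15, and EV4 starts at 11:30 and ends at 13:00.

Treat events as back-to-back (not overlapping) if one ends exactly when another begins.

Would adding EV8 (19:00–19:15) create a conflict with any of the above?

EV1: ends 09:15 at or before EV8 starts 19:00 → clear.
EV4: ends 13:00 at or before EV8 starts 19:00 → clear.
EV3: ends 13:00 at or before EV8 starts 19:00 → clear.
EV2: ends 15:00 at or before EV8 starts 19:00 → clear.
EV5: ends 15:15 at or before EV8 starts 19:00 → clear.
EV6: ends 18:15 at or before EV8 starts 19:00 → clear.
EV7: starts 19:30 at or after EV8 ends 19:15 → clear.

No — it doesn't clash with anything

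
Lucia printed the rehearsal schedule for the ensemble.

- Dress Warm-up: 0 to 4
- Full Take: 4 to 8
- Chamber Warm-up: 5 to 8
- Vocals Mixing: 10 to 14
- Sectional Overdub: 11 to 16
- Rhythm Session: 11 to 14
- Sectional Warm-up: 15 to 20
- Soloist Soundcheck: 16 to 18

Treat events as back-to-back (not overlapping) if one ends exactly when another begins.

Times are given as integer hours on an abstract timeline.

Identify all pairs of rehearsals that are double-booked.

Sorted by start: Dress Warm-up, Full Take, Chamber Warm-up, Vocals Mixing, Sectional Overdub, Rhythm Session, Sectional Warm-up, Soloist Soundcheck.
Full Take starts exactly when Dress Warm-up ends (back-to-back, no overlap) — done with Dress Warm-up.
Chamber Warm-up starts before Full Take ends → Full Take and Chamber Warm-up overlap.
Vocals Mixing starts after Full Take ends — done with Full Take.
Vocals Mixing starts after Chamber Warm-up ends — done with Chamber Warm-up.
Sectional Overdub starts before Vocals Mixing ends → Vocals Mixing and Sectional Overdub overlap.
Rhythm Session starts before Vocals Mixing ends → Vocals Mixing and Rhythm Session overlap.
Sectional Warm-up starts after Vocals Mixing ends — done with Vocals Mixing.
Rhythm Session starts before Sectional Overdub ends → Sectional Overdub and Rhythm Session overlap.
Sectional Warm-up starts before Sectional Overdub ends → Sectional Overdub and Sectional Warm-up overlap.
Soloist Soundcheck starts exactly when Sectional Overdub ends (back-to-back, no overlap).
Sectional Warm-up starts after Rhythm Session ends — done with Rhythm Session.
Soloist Soundcheck starts before Sectional Warm-up ends → Sectional Warm-up and Soloist Soundcheck overlap.

Chamber Warm-up & Full Take, Rhythm Session & Sectional Overdub, Rhythm Session & Vocals Mixing, Sectional Overdub & Sectional Warm-up, Sectional Overdub & Vocals Mixing, Sectional Warm-up & Soloist Soundcheck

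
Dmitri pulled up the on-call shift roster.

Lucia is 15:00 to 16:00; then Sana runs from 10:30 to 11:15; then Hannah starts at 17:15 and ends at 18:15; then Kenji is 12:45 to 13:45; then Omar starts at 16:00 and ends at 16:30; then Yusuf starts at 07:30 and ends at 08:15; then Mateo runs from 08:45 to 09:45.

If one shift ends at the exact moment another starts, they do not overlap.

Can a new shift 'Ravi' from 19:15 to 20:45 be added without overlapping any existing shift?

Yusuf: ends 08:15 at or before Ravi starts 19:15 → clear.
Mateo: ends 09:45 at or before Ravi starts 19:15 → clear.
Sana: ends 11:15 at or before Ravi starts 19:15 → clear.
Kenji: ends 13:45 at or before Ravi starts 19:15 → clear.
Lucia: ends 16:00 at or before Ravi starts 19:15 → clear.
Omar: ends 16:30 at or before Ravi starts 19:15 → clear.
Hannah: ends 18:15 at or before Ravi starts 19:15 → clear.

Yes — the slot is free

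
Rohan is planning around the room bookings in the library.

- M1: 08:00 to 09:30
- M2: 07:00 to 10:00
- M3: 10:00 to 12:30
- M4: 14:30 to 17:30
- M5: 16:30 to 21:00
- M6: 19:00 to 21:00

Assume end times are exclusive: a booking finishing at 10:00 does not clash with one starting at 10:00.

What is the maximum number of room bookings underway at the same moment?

Sweep the timeline, counting +1 at each start and −1 at each end (ends before starts at a tie):
07:00 start M2 → 1
08:00 start M1 → 2
09:30 end M1 → 1
10:00 end M2 → 0
10:00 start M3 → 1
12:30 end M3 → 0
14:30 start M4 → 1
16:30 start M5 → 2
17:30 end M4 → 1
19:00 start M6 → 2
21:00 end M5 → 1
21:00 end M6 → 0
Peak is 2, at 08:00 (M1, M2).

2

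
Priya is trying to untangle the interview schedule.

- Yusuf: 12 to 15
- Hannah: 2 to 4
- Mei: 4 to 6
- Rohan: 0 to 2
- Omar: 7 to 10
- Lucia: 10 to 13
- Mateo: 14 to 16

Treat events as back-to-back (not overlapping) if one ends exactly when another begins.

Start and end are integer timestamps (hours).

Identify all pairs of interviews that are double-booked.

Lucia & Yusuf, Mateo & Yusuf

Check each pair: they overlap iff neither finishes before the other starts.
Sorted by start: Rohan, Hannah, Mei, Omar, Lucia, Yusuf, Mateo.
Hannah starts exactly when Rohan ends (back-to-back, no overlap) — done with Rohan.
Mei starts exactly when Hannah ends (back-to-back, no overlap) — done with Hannah.
Omar starts after Mei ends — done with Mei.
Lucia starts exactly when Omar ends (back-to-back, no overlap) — done with Omar.
Yusuf starts before Lucia ends → Lucia and Yusuf overlap.
Mateo starts after Lucia ends.
Mateo starts before Yusuf ends → Yusuf and Mateo overlap.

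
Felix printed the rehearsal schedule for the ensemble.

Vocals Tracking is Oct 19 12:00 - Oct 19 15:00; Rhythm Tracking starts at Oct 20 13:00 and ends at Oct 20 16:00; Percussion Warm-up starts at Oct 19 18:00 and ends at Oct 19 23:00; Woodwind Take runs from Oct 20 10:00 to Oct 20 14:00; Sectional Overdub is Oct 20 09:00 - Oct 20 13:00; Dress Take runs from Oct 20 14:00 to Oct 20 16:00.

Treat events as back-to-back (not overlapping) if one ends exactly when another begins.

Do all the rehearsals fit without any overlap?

No

Check each pair: they overlap iff neither finishes before the other starts.
Sorted by start: Vocals Tracking, Percussion Warm-up, Sectional Overdub, Woodwind Take, Rhythm Tracking, Dress Take.
Percussion Warm-up starts after Vocals Tracking ends; Vocals Tracking is clear from here.
Sectional Overdub starts after Percussion Warm-up ends; Percussion Warm-up is clear from here.
Woodwind Take starts before Sectional Overdub ends → Sectional Overdub and Woodwind Take overlap.
That's a conflict, so the schedule is not conflict-free.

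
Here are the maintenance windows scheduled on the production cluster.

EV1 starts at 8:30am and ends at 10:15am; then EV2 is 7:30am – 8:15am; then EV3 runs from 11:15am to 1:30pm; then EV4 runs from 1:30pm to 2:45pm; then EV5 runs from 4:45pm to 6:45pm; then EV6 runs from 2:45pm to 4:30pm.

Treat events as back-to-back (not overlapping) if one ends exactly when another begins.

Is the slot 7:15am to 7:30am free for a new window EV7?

EV2: starts 7:30am at or after EV7 ends 7:30am → clear.
EV1: starts 8:30am at or after EV7 ends 7:30am → clear.
EV3: starts 11:15am at or after EV7 ends 7:30am → clear.
EV4: starts 1:30pm at or after EV7 ends 7:30am → clear.
EV6: starts 2:45pm at or after EV7 ends 7:30am → clear.
EV5: starts 4:45pm at or after EV7 ends 7:30am → clear.

Yes — the slot is free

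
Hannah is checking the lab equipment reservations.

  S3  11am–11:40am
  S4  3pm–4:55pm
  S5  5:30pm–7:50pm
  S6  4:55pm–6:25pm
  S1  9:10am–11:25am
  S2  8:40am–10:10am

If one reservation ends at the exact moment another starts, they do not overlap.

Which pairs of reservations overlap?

S1 & S2, S1 & S3, S5 & S6

Check each pair: they overlap iff neither finishes before the other starts.
Sorted by start: S2, S1, S3, S4, S6, S5.
S1 starts before S2 ends → S2 and S1 overlap.
S3 starts after S2 ends, so S2 has no further overlaps.
S3 starts before S1 ends → S1 and S3 overlap.
S4 starts after S1 ends, so S1 has no further overlaps.
S4 starts after S3 ends, so S3 has no further overlaps.
S6 starts exactly when S4 ends (back-to-back, no overlap), so S4 has no further overlaps.
S5 starts before S6 ends → S6 and S5 overlap.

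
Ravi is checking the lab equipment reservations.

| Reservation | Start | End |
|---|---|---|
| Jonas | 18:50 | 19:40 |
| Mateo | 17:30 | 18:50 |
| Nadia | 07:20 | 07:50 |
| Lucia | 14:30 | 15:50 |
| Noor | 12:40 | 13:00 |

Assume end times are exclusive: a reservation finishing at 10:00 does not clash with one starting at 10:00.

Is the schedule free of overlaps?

Yes

Check each pair: they overlap iff neither finishes before the other starts.
Sorted by start: Nadia, Noor, Lucia, Mateo, Jonas.
Noor starts after Nadia ends; Nadia is clear from here.
Lucia starts after Noor ends; Noor is clear from here.
Mateo starts after Lucia ends; Lucia is clear from here.
Jonas starts exactly when Mateo ends (back-to-back, no overlap).
Every pair is clear; the schedule has no overlaps.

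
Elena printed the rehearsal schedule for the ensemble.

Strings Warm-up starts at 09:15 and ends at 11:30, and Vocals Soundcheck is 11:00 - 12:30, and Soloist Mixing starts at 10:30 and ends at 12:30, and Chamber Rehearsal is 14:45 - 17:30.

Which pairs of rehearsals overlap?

Sorted by start: Strings Warm-up, Soloist Mixing, Vocals Soundcheck, Chamber Rehearsal.
Soloist Mixing starts before Strings Warm-up ends → Strings Warm-up and Soloist Mixing overlap.
Vocals Soundcheck starts before Strings Warm-up ends → Strings Warm-up and Vocals Soundcheck overlap.
Chamber Rehearsal starts after Strings Warm-up ends.
Vocals Soundcheck starts before Soloist Mixing ends → Soloist Mixing and Vocals Soundcheck overlap.
Chamber Rehearsal starts after Soloist Mixing ends.
Chamber Rehearsal starts after Vocals Soundcheck ends.

Soloist Mixing & Strings Warm-up, Soloist Mixing & Vocals Soundcheck, Strings Warm-up & Vocals Soundcheck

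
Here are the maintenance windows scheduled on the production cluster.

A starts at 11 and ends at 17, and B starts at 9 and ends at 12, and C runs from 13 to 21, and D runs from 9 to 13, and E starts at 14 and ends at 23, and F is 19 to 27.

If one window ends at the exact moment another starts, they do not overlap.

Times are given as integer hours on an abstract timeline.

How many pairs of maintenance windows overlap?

Sorted by start: B, D, A, C, E, F.
D starts before B ends → B and D overlap.
A starts before B ends → B and A overlap.
C starts after B ends, so nothing later overlaps B either.
A starts before D ends → D and A overlap.
C starts exactly when D ends (back-to-back, no overlap), so nothing later overlaps D either.
C starts before A ends → A and C overlap.
E starts before A ends → A and E overlap.
F starts after A ends.
E starts before C ends → C and E overlap.
F starts before C ends → C and F overlap.
F starts before E ends → E and F overlap.
Overlapping pairs: A & B, A & C, A & D, A & E, B & D, C & E, C & F, E & F — 8 in total.

8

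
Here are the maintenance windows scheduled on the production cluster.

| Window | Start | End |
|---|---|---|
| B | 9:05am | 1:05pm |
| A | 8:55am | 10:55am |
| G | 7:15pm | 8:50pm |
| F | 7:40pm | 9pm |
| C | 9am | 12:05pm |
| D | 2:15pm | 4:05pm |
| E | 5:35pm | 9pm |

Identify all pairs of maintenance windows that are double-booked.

Sorted by start: A, C, B, D, E, G, F.
C starts before A ends → A and C overlap.
B starts before A ends → A and B overlap.
D starts after A ends; A is clear from here.
B starts before C ends → C and B overlap.
D starts after C ends; C is clear from here.
D starts after B ends; B is clear from here.
E starts after D ends; D is clear from here.
G starts before E ends → E and G overlap.
F starts before E ends → E and F overlap.
F starts before G ends → G and F overlap.

A & B, A & C, B & C, E & F, E & G, F & G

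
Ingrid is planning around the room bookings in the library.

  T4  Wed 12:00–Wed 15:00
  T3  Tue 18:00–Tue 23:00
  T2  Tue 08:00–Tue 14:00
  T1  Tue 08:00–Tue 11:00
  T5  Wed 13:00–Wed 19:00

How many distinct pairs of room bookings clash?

Sorted by start: T1, T2, T3, T4, T5.
T2 starts before T1 ends → T1 and T2 overlap.
T3 starts after T1 ends; T1 is clear from here.
T3 starts after T2 ends; T2 is clear from here.
T4 starts after T3 ends; T3 is clear from here.
T5 starts before T4 ends → T4 and T5 overlap.
Overlapping pairs: T1 & T2, T4 & T5 — 2 in total.

2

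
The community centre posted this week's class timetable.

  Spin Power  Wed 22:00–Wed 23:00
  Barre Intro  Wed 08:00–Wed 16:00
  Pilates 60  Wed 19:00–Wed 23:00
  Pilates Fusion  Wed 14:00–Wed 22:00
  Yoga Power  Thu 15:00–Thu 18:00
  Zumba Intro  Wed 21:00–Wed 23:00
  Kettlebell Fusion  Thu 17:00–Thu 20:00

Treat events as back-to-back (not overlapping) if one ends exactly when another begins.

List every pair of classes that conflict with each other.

Sorted by start: Barre Intro, Pilates Fusion, Pilates 60, Zumba Intro, Spin Power, Yoga Power, Kettlebell Fusion.
Pilates Fusion starts before Barre Intro ends → Barre Intro and Pilates Fusion overlap.
Pilates 60 starts after Barre Intro ends, so Barre Intro has no further overlaps.
Pilates 60 starts before Pilates Fusion ends → Pilates Fusion and Pilates 60 overlap.
Zumba Intro starts before Pilates Fusion ends → Pilates Fusion and Zumba Intro overlap.
Spin Power starts exactly when Pilates Fusion ends (back-to-back, no overlap), so Pilates Fusion has no further overlaps.
Zumba Intro starts before Pilates 60 ends → Pilates 60 and Zumba Intro overlap.
Spin Power starts before Pilates 60 ends → Pilates 60 and Spin Power overlap.
Yoga Power starts after Pilates 60 ends, so Pilates 60 has no further overlaps.
Spin Power starts before Zumba Intro ends → Zumba Intro and Spin Power overlap.
Yoga Power starts after Zumba Intro ends, so Zumba Intro has no further overlaps.
Yoga Power starts after Spin Power ends, so Spin Power has no further overlaps.
Kettlebell Fusion starts before Yoga Power ends → Yoga Power and Kettlebell Fusion overlap.

Barre Intro & Pilates Fusion, Kettlebell Fusion & Yoga Power, Pilates 60 & Pilates Fusion, Pilates 60 & Spin Power, Pilates 60 & Zumba Intro, Pilates Fusion & Zumba Intro, Spin Power & Zumba Intro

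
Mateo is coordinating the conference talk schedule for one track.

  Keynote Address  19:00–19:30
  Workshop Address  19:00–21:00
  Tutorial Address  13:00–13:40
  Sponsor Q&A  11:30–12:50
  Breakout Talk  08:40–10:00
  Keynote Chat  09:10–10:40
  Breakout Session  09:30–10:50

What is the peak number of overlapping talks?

3

Sweep the timeline, counting +1 at each start and −1 at each end (ends before starts at a tie):
08:40 start Breakout Talk → 1
09:10 start Keynote Chat → 2
09:30 start Breakout Session → 3
10:00 end Breakout Talk → 2
10:40 end Keynote Chat → 1
10:50 end Breakout Session → 0
11:30 start Sponsor Q&A → 1
12:50 end Sponsor Q&A → 0
13:00 start Tutorial Address → 1
13:40 end Tutorial Address → 0
19:00 start Keynote Address → 1
19:00 start Workshop Address → 2
19:30 end Keynote Address → 1
21:00 end Workshop Address → 0
Peak is 3, at 09:30 (Breakout Session, Breakout Talk, Keynote Chat).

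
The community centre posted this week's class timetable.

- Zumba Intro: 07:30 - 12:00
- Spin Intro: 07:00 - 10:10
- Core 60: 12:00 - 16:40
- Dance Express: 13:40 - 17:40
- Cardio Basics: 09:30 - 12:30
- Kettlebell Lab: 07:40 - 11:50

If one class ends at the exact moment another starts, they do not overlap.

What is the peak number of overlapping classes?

Sort all start/end points and keep a running count:
07:00 start Spin Intro → 1
07:30 start Zumba Intro → 2
07:40 start Kettlebell Lab → 3
09:30 start Cardio Basics → 4
10:10 end Spin Intro → 3
11:50 end Kettlebell Lab → 2
12:00 end Zumba Intro → 1
12:00 start Core 60 → 2
12:30 end Cardio Basics → 1
13:40 start Dance Express → 2
16:40 end Core 60 → 1
17:40 end Dance Express → 0
Peak is 4, at 09:30 (Cardio Basics, Kettlebell Lab, Spin Intro, Zumba Intro).

4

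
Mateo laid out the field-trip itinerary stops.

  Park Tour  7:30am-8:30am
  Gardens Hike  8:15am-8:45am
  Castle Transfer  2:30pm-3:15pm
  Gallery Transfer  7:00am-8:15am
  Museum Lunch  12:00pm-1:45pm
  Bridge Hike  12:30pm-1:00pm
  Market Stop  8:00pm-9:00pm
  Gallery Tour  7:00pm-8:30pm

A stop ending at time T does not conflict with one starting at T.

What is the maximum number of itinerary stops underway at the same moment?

Sweep the timeline, counting +1 at each start and −1 at each end (ends before starts at a tie):
7:00am start Gallery Transfer → 1
7:30am start Park Tour → 2
8:15am end Gallery Transfer → 1
8:15am start Gardens Hike → 2
8:30am end Park Tour → 1
8:45am end Gardens Hike → 0
12:00pm start Museum Lunch → 1
12:30pm start Bridge Hike → 2
1:00pm end Bridge Hike → 1
1:45pm end Museum Lunch → 0
2:30pm start Castle Transfer → 1
3:15pm end Castle Transfer → 0
7:00pm start Gallery Tour → 1
8:00pm start Market Stop → 2
8:30pm end Gallery Tour → 1
9:00pm end Market Stop → 0
Peak is 2, at 7:30am (Gallery Transfer, Park Tour).

2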